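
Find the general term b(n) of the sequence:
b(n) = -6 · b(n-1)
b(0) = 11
Pure geometric recurrence with ratio -6.
By induction b(n) = b(0) · (-6)^n = 11 \left(-6\right)^{n}.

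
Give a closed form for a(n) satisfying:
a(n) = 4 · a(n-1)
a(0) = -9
Pure geometric recurrence with ratio 4.
By induction a(n) = a(0) · (4)^n = - 9 \cdot 4^{n}.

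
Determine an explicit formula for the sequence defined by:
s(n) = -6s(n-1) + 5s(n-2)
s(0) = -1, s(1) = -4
Characteristic equation: x² + 6x - 5 = 0.
Discriminant Δ = (-6)² + 4·(5) = 56.
Roots r₁,₂ = (-6 ± √56)/2, so r₁ = -3 + \sqrt{14}, r₂ = - \sqrt{14} - 3.
General solution: s(n) = A·r₁^n + B·r₂^n.
From the initial conditions, A + B = -1 and r₁A + r₂B = -4.
Since r₁ - r₂ = √56: A = (-4 - (-1)r₂)/√56 = - \frac{\sqrt{14}}{4} - \frac{1}{2}, and B = -1 - A = - \frac{1}{2} + \frac{\sqrt{14}}{4}.
So s(n) = \left(- \frac{\sqrt{14}}{4} - \frac{1}{2}\right)\left(-3 + \sqrt{14}\right)^n + \left(- \frac{1}{2} + \frac{\sqrt{14}}{4}\right)\left(- \sqrt{14} - 3\right)^n.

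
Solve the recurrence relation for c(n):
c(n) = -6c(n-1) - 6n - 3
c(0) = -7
First-order linear with linear forcing.
Homogeneous solution: c_h(n) = A·(-6)^n.
Try particular c_p(n) = pn + q. Substituting:
  pn + q = -6(p(n-1) + q) - 6n - 3.
Matching the n-coefficient: p = -6p - 6 ⇒ p = - \frac{6}{7}.
Matching constants: q = 6p - 6q - 3 ⇒ q = - \frac{57}{49}.
General: c(n) = A·(-6)^n - \frac{6 n}{7} - \frac{57}{49}.
Apply c(0) = -7: A - \frac{57}{49} = -7 ⇒ A = - \frac{286}{49}.
So c(n) = - \frac{286 \left(-6\right)^{n}}{49} - \frac{6 n}{7} - \frac{57}{49}.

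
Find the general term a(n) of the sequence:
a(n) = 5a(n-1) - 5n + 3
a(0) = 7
First-order linear with linear forcing.
Homogeneous solution: a_h(n) = A·(5)^n.
Try particular a_p(n) = pn + q. Substituting:
  pn + q = 5(p(n-1) + q) - 5n + 3.
Matching the n-coefficient: p = 5p - 5 ⇒ p = \frac{5}{4}.
Matching constants: q = -5p + 5q + 3 ⇒ q = \frac{13}{16}.
General: a(n) = A·(5)^n + \frac{5 n}{4} + \frac{13}{16}.
Apply a(0) = 7: A + \frac{13}{16} = 7 ⇒ A = \frac{99}{16}.
So a(n) = \frac{99 \cdot 5^{n}}{16} + \frac{5 n}{4} + \frac{13}{16}.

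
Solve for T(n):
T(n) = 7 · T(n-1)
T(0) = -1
Pure geometric recurrence with ratio 7.
By induction T(n) = T(0) · (7)^n = - 7^{n}.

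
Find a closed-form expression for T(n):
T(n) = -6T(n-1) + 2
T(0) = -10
First-order linear non-homogeneous.
Homogeneous solution: T_h(n) = A·(-6)^n.
Try constant particular solution T_p = K: K = -6K + 2 ⇒ K = \frac{2}{7}.
General: T(n) = A·(-6)^n + \frac{2}{7}.
Apply T(0) = -10: A + \frac{2}{7} = -10 ⇒ A = - \frac{72}{7}.
So T(n) = \frac{2}{7} - \frac{72 \left(-6\right)^{n}}{7}.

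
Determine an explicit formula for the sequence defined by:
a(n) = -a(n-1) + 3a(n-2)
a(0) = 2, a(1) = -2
Characteristic equation: x² + x - 3 = 0.
Discriminant Δ = (-1)² + 4·(3) = 13.
Roots r₁,₂ = (-1 ± √13)/2, so r₁ = - \frac{1}{2} + \frac{\sqrt{13}}{2}, r₂ = - \frac{\sqrt{13}}{2} - \frac{1}{2}.
General solution: a(n) = A·r₁^n + B·r₂^n.
From the initial conditions, A + B = 2 and r₁A + r₂B = -2.
Since r₁ - r₂ = √13: A = (-2 - (2)r₂)/√13 = 1 - \frac{\sqrt{13}}{13}, and B = 2 - A = \frac{\sqrt{13}}{13} + 1.
So a(n) = \left(1 - \frac{\sqrt{13}}{13}\right)\left(- \frac{1}{2} + \frac{\sqrt{13}}{2}\right)^n + \left(\frac{\sqrt{13}}{13} + 1\right)\left(- \frac{\sqrt{13}}{2} - \frac{1}{2}\right)^n.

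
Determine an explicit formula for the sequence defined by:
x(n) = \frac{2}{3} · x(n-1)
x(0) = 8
Pure geometric recurrence with ratio \frac{2}{3}.
By induction x(n) = x(0) · (\frac{2}{3})^n = 8 \left(\frac{2}{3}\right)^{n}.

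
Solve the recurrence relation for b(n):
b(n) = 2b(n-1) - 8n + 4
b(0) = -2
First-order linear with linear forcing.
Homogeneous solution: b_h(n) = A·(2)^n.
Try particular b_p(n) = pn + q. Substituting:
  pn + q = 2(p(n-1) + q) - 8n + 4.
Matching the n-coefficient: p = 2p - 8 ⇒ p = 8.
Matching constants: q = -2p + 2q + 4 ⇒ q = 12.
General: b(n) = A·(2)^n + 8 n + 12.
Apply b(0) = -2: A + 12 = -2 ⇒ A = -14.
So b(n) = - 14 \cdot 2^{n} + 8 n + 12.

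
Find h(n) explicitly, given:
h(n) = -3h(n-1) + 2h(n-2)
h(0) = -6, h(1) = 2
Characteristic equation: x² + 3x - 2 = 0.
Discriminant Δ = (-3)² + 4·(2) = 17.
Roots r₁,₂ = (-3 ± √17)/2, so r₁ = - \frac{3}{2} + \frac{\sqrt{17}}{2}, r₂ = - \frac{\sqrt{17}}{2} - \frac{3}{2}.
General solution: h(n) = A·r₁^n + B·r₂^n.
From the initial conditions, A + B = -6 and r₁A + r₂B = 2.
Since r₁ - r₂ = √17: A = (2 - (-6)r₂)/√17 = -3 - \frac{7 \sqrt{17}}{17}, and B = -6 - A = -3 + \frac{7 \sqrt{17}}{17}.
So h(n) = \left(-3 - \frac{7 \sqrt{17}}{17}\right)\left(- \frac{3}{2} + \frac{\sqrt{17}}{2}\right)^n + \left(-3 + \frac{7 \sqrt{17}}{17}\right)\left(- \frac{\sqrt{17}}{2} - \frac{3}{2}\right)^n.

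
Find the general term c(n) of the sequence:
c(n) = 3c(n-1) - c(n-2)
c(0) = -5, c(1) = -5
Characteristic equation: x² - 3x + 1 = 0.
Discriminant Δ = (3)² + 4·(-1) = 5.
Roots r₁,₂ = (3 ± √5)/2, so r₁ = \frac{\sqrt{5}}{2} + \frac{3}{2}, r₂ = \frac{3}{2} - \frac{\sqrt{5}}{2}.
General solution: c(n) = A·r₁^n + B·r₂^n.
From the initial conditions, A + B = -5 and r₁A + r₂B = -5.
Since r₁ - r₂ = √5: A = (-5 - (-5)r₂)/√5 = - \frac{5}{2} + \frac{\sqrt{5}}{2}, and B = -5 - A = - \frac{5}{2} - \frac{\sqrt{5}}{2}.
So c(n) = \left(- \frac{5}{2} + \frac{\sqrt{5}}{2}\right)\left(\frac{\sqrt{5}}{2} + \frac{3}{2}\right)^n + \left(- \frac{5}{2} - \frac{\sqrt{5}}{2}\right)\left(\frac{3}{2} - \frac{\sqrt{5}}{2}\right)^n.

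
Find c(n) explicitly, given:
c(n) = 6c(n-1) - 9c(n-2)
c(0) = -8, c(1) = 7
Characteristic equation: x² - 6x + 9 = 0, which is (x - (3))².
Repeated root r = 3.
General solution: c(n) = (A + Bn)·(3)^n.
From c(0) = -8: A = -8.
From c(1) = 7: (A + B)·(3) = 7 ⇒ B = \frac{31}{3}.
So c(n) = \left(\frac{31 n}{3} - 8\right) \cdot (3)^n.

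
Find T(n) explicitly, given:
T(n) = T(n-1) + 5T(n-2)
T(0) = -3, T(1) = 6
Characteristic equation: x² - x - 5 = 0.
Discriminant Δ = (1)² + 4·(5) = 21.
Roots r₁,₂ = (1 ± √21)/2, so r₁ = \frac{1}{2} + \frac{\sqrt{21}}{2}, r₂ = \frac{1}{2} - \frac{\sqrt{21}}{2}.
General solution: T(n) = A·r₁^n + B·r₂^n.
From the initial conditions, A + B = -3 and r₁A + r₂B = 6.
Since r₁ - r₂ = √21: A = (6 - (-3)r₂)/√21 = - \frac{3}{2} + \frac{5 \sqrt{21}}{14}, and B = -3 - A = - \frac{5 \sqrt{21}}{14} - \frac{3}{2}.
So T(n) = \left(- \frac{3}{2} + \frac{5 \sqrt{21}}{14}\right)\left(\frac{1}{2} + \frac{\sqrt{21}}{2}\right)^n + \left(- \frac{5 \sqrt{21}}{14} - \frac{3}{2}\right)\left(\frac{1}{2} - \frac{\sqrt{21}}{2}\right)^n.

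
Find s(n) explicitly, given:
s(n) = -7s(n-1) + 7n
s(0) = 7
First-order linear with linear forcing.
Homogeneous solution: s_h(n) = A·(-7)^n.
Try particular s_p(n) = pn + q. Substituting:
  pn + q = -7(p(n-1) + q) + 7n.
Matching the n-coefficient: p = -7p + 7 ⇒ p = \frac{7}{8}.
Matching constants: q = 7p - 7q ⇒ q = \frac{49}{64}.
General: s(n) = A·(-7)^n + \frac{7 n}{8} + \frac{49}{64}.
Apply s(0) = 7: A + \frac{49}{64} = 7 ⇒ A = \frac{399}{64}.
So s(n) = \frac{399 \left(-7\right)^{n}}{64} + \frac{7 n}{8} + \frac{49}{64}.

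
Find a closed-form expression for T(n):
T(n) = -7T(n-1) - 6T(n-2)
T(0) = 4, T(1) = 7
Characteristic equation: x² + 7x + 6 = 0, which factors as (x - (-1))(x - (-6)) = 0.
Roots r₁ = -1, r₂ = -6 (distinct).
General solution: T(n) = A·(-1)^n + B·(-6)^n.
From T(0) = 4: A + B = 4.
From T(1) = 7: -A - 6B = 7.
Solving: A = \frac{31}{5}, B = - \frac{11}{5}.
So T(n) = \frac{31 \left(-1\right)^{n}}{5} - \frac{11 \left(-6\right)^{n}}{5}.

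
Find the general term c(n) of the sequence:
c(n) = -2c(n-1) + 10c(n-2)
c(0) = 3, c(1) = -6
Characteristic equation: x² + 2x - 10 = 0.
Discriminant Δ = (-2)² + 4·(10) = 44.
Roots r₁,₂ = (-2 ± √44)/2, so r₁ = -1 + \sqrt{11}, r₂ = - \sqrt{11} - 1.
General solution: c(n) = A·r₁^n + B·r₂^n.
From the initial conditions, A + B = 3 and r₁A + r₂B = -6.
Since r₁ - r₂ = √44: A = (-6 - (3)r₂)/√44 = \frac{3}{2} - \frac{3 \sqrt{11}}{22}, and B = 3 - A = \frac{3 \sqrt{11}}{22} + \frac{3}{2}.
So c(n) = \left(\frac{3}{2} - \frac{3 \sqrt{11}}{22}\right)\left(-1 + \sqrt{11}\right)^n + \left(\frac{3 \sqrt{11}}{22} + \frac{3}{2}\right)\left(- \sqrt{11} - 1\right)^n.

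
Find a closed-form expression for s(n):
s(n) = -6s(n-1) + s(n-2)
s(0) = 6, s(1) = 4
Characteristic equation: x² + 6x - 1 = 0.
Discriminant Δ = (-6)² + 4·(1) = 40.
Roots r₁,₂ = (-6 ± √40)/2, so r₁ = -3 + \sqrt{10}, r₂ = - \sqrt{10} - 3.
General solution: s(n) = A·r₁^n + B·r₂^n.
From the initial conditions, A + B = 6 and r₁A + r₂B = 4.
Since r₁ - r₂ = √40: A = (4 - (6)r₂)/√40 = 3 + \frac{11 \sqrt{10}}{10}, and B = 6 - A = 3 - \frac{11 \sqrt{10}}{10}.
So s(n) = \left(3 + \frac{11 \sqrt{10}}{10}\right)\left(-3 + \sqrt{10}\right)^n + \left(3 - \frac{11 \sqrt{10}}{10}\right)\left(- \sqrt{10} - 3\right)^n.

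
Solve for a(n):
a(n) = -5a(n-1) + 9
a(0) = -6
First-order linear non-homogeneous.
Homogeneous solution: a_h(n) = A·(-5)^n.
Try constant particular solution a_p = K: K = -5K + 9 ⇒ K = \frac{3}{2}.
General: a(n) = A·(-5)^n + \frac{3}{2}.
Apply a(0) = -6: A + \frac{3}{2} = -6 ⇒ A = - \frac{15}{2}.
So a(n) = \frac{3}{2} - \frac{15 \left(-5\right)^{n}}{2}.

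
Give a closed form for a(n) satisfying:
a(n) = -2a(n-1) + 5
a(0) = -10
First-order linear non-homogeneous.
Homogeneous solution: a_h(n) = A·(-2)^n.
Try constant particular solution a_p = K: K = -2K + 5 ⇒ K = \frac{5}{3}.
General: a(n) = A·(-2)^n + \frac{5}{3}.
Apply a(0) = -10: A + \frac{5}{3} = -10 ⇒ A = - \frac{35}{3}.
So a(n) = \frac{5}{3} - \frac{35 \left(-2\right)^{n}}{3}.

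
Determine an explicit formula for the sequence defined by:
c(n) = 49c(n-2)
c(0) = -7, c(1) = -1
Characteristic equation: x² - 49 = 0, which factors as (x - (7))(x - (-7)) = 0.
Roots r₁ = 7, r₂ = -7 (distinct).
General solution: c(n) = A·(7)^n + B·(-7)^n.
From c(0) = -7: A + B = -7.
From c(1) = -1: 7A - 7B = -1.
Solving: A = - \frac{25}{7}, B = - \frac{24}{7}.
So c(n) = - \frac{24 \left(-7\right)^{n}}{7} - \frac{25 \cdot 7^{n}}{7}.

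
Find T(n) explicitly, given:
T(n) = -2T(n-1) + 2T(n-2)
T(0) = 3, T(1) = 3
Characteristic equation: x² + 2x - 2 = 0.
Discriminant Δ = (-2)² + 4·(2) = 12.
Roots r₁,₂ = (-2 ± √12)/2, so r₁ = -1 + \sqrt{3}, r₂ = - \sqrt{3} - 1.
General solution: T(n) = A·r₁^n + B·r₂^n.
From the initial conditions, A + B = 3 and r₁A + r₂B = 3.
Since r₁ - r₂ = √12: A = (3 - (3)r₂)/√12 = \frac{3}{2} + \sqrt{3}, and B = 3 - A = \frac{3}{2} - \sqrt{3}.
So T(n) = \left(\frac{3}{2} + \sqrt{3}\right)\left(-1 + \sqrt{3}\right)^n + \left(\frac{3}{2} - \sqrt{3}\right)\left(- \sqrt{3} - 1\right)^n.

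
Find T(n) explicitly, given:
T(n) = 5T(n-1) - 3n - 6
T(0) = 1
First-order linear with linear forcing.
Homogeneous solution: T_h(n) = A·(5)^n.
Try particular T_p(n) = pn + q. Substituting:
  pn + q = 5(p(n-1) + q) - 3n - 6.
Matching the n-coefficient: p = 5p - 3 ⇒ p = \frac{3}{4}.
Matching constants: q = -5p + 5q - 6 ⇒ q = \frac{39}{16}.
General: T(n) = A·(5)^n + \frac{3 n}{4} + \frac{39}{16}.
Apply T(0) = 1: A + \frac{39}{16} = 1 ⇒ A = - \frac{23}{16}.
So T(n) = - \frac{23 \cdot 5^{n}}{16} + \frac{3 n}{4} + \frac{39}{16}.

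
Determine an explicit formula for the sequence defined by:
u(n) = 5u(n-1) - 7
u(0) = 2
First-order linear non-homogeneous.
Homogeneous solution: u_h(n) = A·(5)^n.
Try constant particular solution u_p = K: K = 5K - 7 ⇒ K = \frac{7}{4}.
General: u(n) = A·(5)^n + \frac{7}{4}.
Apply u(0) = 2: A + \frac{7}{4} = 2 ⇒ A = \frac{1}{4}.
So u(n) = \frac{5^{n}}{4} + \frac{7}{4}.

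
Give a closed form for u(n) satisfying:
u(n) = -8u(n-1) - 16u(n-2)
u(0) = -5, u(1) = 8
Characteristic equation: x² + 8x + 16 = 0, which is (x - (-4))².
Repeated root r = -4.
General solution: u(n) = (A + Bn)·(-4)^n.
From u(0) = -5: A = -5.
From u(1) = 8: (A + B)·(-4) = 8 ⇒ B = 3.
So u(n) = \left(3 n - 5\right) \cdot (-4)^n.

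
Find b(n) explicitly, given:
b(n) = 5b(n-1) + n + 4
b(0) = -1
First-order linear with linear forcing.
Homogeneous solution: b_h(n) = A·(5)^n.
Try particular b_p(n) = pn + q. Substituting:
  pn + q = 5(p(n-1) + q) + n + 4.
Matching the n-coefficient: p = 5p + 1 ⇒ p = - \frac{1}{4}.
Matching constants: q = -5p + 5q + 4 ⇒ q = - \frac{21}{16}.
General: b(n) = A·(5)^n - \frac{n}{4} - \frac{21}{16}.
Apply b(0) = -1: A - \frac{21}{16} = -1 ⇒ A = \frac{5}{16}.
So b(n) = \frac{5 \cdot 5^{n}}{16} - \frac{n}{4} - \frac{21}{16}.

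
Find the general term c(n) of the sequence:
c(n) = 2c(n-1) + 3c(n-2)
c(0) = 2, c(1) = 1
Characteristic equation: x² - 2x - 3 = 0, which factors as (x - (3))(x - (-1)) = 0.
Roots r₁ = 3, r₂ = -1 (distinct).
General solution: c(n) = A·(3)^n + B·(-1)^n.
From c(0) = 2: A + B = 2.
From c(1) = 1: 3A - B = 1.
Solving: A = \frac{3}{4}, B = \frac{5}{4}.
So c(n) = \frac{5 \left(-1\right)^{n}}{4} + \frac{3 \cdot 3^{n}}{4}.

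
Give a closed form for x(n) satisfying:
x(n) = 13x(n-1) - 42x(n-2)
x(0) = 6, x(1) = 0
Characteristic equation: x² - 13x + 42 = 0, which factors as (x - (6))(x - (7)) = 0.
Roots r₁ = 6, r₂ = 7 (distinct).
General solution: x(n) = A·(6)^n + B·(7)^n.
From x(0) = 6: A + B = 6.
From x(1) = 0: 6A + 7B = 0.
Solving: A = 42, B = -36.
So x(n) = 42 \cdot 6^{n} - 36 \cdot 7^{n}.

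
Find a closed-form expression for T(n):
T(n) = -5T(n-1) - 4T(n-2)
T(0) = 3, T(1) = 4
Characteristic equation: x² + 5x + 4 = 0, which factors as (x - (-1))(x - (-4)) = 0.
Roots r₁ = -1, r₂ = -4 (distinct).
General solution: T(n) = A·(-1)^n + B·(-4)^n.
From T(0) = 3: A + B = 3.
From T(1) = 4: -A - 4B = 4.
Solving: A = \frac{16}{3}, B = - \frac{7}{3}.
So T(n) = \frac{16 \left(-1\right)^{n}}{3} - \frac{7 \left(-4\right)^{n}}{3}.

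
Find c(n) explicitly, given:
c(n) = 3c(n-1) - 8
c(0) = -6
First-order linear non-homogeneous.
Homogeneous solution: c_h(n) = A·(3)^n.
Try constant particular solution c_p = K: K = 3K - 8 ⇒ K = 4.
General: c(n) = A·(3)^n + 4.
Apply c(0) = -6: A + 4 = -6 ⇒ A = -10.
So c(n) = 4 - 10 \cdot 3^{n}.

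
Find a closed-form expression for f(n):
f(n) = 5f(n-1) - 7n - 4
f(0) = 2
First-order linear with linear forcing.
Homogeneous solution: f_h(n) = A·(5)^n.
Try particular f_p(n) = pn + q. Substituting:
  pn + q = 5(p(n-1) + q) - 7n - 4.
Matching the n-coefficient: p = 5p - 7 ⇒ p = \frac{7}{4}.
Matching constants: q = -5p + 5q - 4 ⇒ q = \frac{51}{16}.
General: f(n) = A·(5)^n + \frac{7 n}{4} + \frac{51}{16}.
Apply f(0) = 2: A + \frac{51}{16} = 2 ⇒ A = - \frac{19}{16}.
So f(n) = - \frac{19 \cdot 5^{n}}{16} + \frac{7 n}{4} + \frac{51}{16}.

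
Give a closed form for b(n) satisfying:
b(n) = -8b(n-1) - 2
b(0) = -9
First-order linear non-homogeneous.
Homogeneous solution: b_h(n) = A·(-8)^n.
Try constant particular solution b_p = K: K = -8K - 2 ⇒ K = - \frac{2}{9}.
General: b(n) = A·(-8)^n - \frac{2}{9}.
Apply b(0) = -9: A - \frac{2}{9} = -9 ⇒ A = - \frac{79}{9}.
So b(n) = - \frac{79 \left(-8\right)^{n}}{9} - \frac{2}{9}.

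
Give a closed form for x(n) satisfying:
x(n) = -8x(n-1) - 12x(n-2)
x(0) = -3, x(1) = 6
Characteristic equation: x² + 8x + 12 = 0, which factors as (x - (-2))(x - (-6)) = 0.
Roots r₁ = -2, r₂ = -6 (distinct).
General solution: x(n) = A·(-2)^n + B·(-6)^n.
From x(0) = -3: A + B = -3.
From x(1) = 6: -2A - 6B = 6.
Solving: A = -3, B = 0.
So x(n) = - 3 \left(-2\right)^{n}.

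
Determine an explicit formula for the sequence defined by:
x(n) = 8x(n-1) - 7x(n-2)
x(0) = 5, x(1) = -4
Characteristic equation: x² - 8x + 7 = 0, which factors as (x - (1))(x - (7)) = 0.
Roots r₁ = 1, r₂ = 7 (distinct).
General solution: x(n) = A·(1)^n + B·(7)^n.
From x(0) = 5: A + B = 5.
From x(1) = -4: A + 7B = -4.
Solving: A = \frac{13}{2}, B = - \frac{3}{2}.
So x(n) = \frac{13}{2} - \frac{3 \cdot 7^{n}}{2}.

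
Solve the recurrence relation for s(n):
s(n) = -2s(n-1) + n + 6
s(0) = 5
First-order linear with linear forcing.
Homogeneous solution: s_h(n) = A·(-2)^n.
Try particular s_p(n) = pn + q. Substituting:
  pn + q = -2(p(n-1) + q) + n + 6.
Matching the n-coefficient: p = -2p + 1 ⇒ p = \frac{1}{3}.
Matching constants: q = 2p - 2q + 6 ⇒ q = \frac{20}{9}.
General: s(n) = A·(-2)^n + \frac{n}{3} + \frac{20}{9}.
Apply s(0) = 5: A + \frac{20}{9} = 5 ⇒ A = \frac{25}{9}.
So s(n) = \frac{25 \left(-2\right)^{n}}{9} + \frac{n}{3} + \frac{20}{9}.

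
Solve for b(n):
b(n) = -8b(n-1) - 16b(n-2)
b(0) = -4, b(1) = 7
Characteristic equation: x² + 8x + 16 = 0, which is (x - (-4))².
Repeated root r = -4.
General solution: b(n) = (A + Bn)·(-4)^n.
From b(0) = -4: A = -4.
From b(1) = 7: (A + B)·(-4) = 7 ⇒ B = \frac{9}{4}.
So b(n) = \left(\frac{9 n}{4} - 4\right) \cdot (-4)^n.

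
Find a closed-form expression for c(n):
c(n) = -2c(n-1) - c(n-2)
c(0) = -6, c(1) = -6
Characteristic equation: x² + 2x + 1 = 0, which is (x - (-1))².
Repeated root r = -1.
General solution: c(n) = (A + Bn)·(-1)^n.
From c(0) = -6: A = -6.
From c(1) = -6: (A + B)·(-1) = -6 ⇒ B = 12.
So c(n) = \left(12 n - 6\right) \cdot (-1)^n.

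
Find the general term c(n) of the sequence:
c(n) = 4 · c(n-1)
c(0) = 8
Pure geometric recurrence with ratio 4.
By induction c(n) = c(0) · (4)^n = 8 \cdot 4^{n}.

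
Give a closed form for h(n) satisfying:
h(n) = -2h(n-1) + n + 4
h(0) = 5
First-order linear with linear forcing.
Homogeneous solution: h_h(n) = A·(-2)^n.
Try particular h_p(n) = pn + q. Substituting:
  pn + q = -2(p(n-1) + q) + n + 4.
Matching the n-coefficient: p = -2p + 1 ⇒ p = \frac{1}{3}.
Matching constants: q = 2p - 2q + 4 ⇒ q = \frac{14}{9}.
General: h(n) = A·(-2)^n + \frac{n}{3} + \frac{14}{9}.
Apply h(0) = 5: A + \frac{14}{9} = 5 ⇒ A = \frac{31}{9}.
So h(n) = \frac{31 \left(-2\right)^{n}}{9} + \frac{n}{3} + \frac{14}{9}.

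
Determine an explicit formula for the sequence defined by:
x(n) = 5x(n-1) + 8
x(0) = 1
First-order linear non-homogeneous.
Homogeneous solution: x_h(n) = A·(5)^n.
Try constant particular solution x_p = K: K = 5K + 8 ⇒ K = -2.
General: x(n) = A·(5)^n - 2.
Apply x(0) = 1: A - 2 = 1 ⇒ A = 3.
So x(n) = 3 \cdot 5^{n} - 2.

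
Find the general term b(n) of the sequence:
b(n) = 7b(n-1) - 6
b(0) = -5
First-order linear non-homogeneous.
Homogeneous solution: b_h(n) = A·(7)^n.
Try constant particular solution b_p = K: K = 7K - 6 ⇒ K = 1.
General: b(n) = A·(7)^n + 1.
Apply b(0) = -5: A + 1 = -5 ⇒ A = -6.
So b(n) = 1 - 6 \cdot 7^{n}.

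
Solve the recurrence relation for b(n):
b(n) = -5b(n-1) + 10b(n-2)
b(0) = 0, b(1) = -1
Characteristic equation: x² + 5x - 10 = 0.
Discriminant Δ = (-5)² + 4·(10) = 65.
Roots r₁,₂ = (-5 ± √65)/2, so r₁ = - \frac{5}{2} + \frac{\sqrt{65}}{2}, r₂ = - \frac{\sqrt{65}}{2} - \frac{5}{2}.
General solution: b(n) = A·r₁^n + B·r₂^n.
From the initial conditions, A + B = 0 and r₁A + r₂B = -1.
Since r₁ - r₂ = √65: A = (-1 - (0)r₂)/√65 = - \frac{\sqrt{65}}{65}, and B = 0 - A = \frac{\sqrt{65}}{65}.
So b(n) = \left(- \frac{\sqrt{65}}{65}\right)\left(- \frac{5}{2} + \frac{\sqrt{65}}{2}\right)^n + \left(\frac{\sqrt{65}}{65}\right)\left(- \frac{\sqrt{65}}{2} - \frac{5}{2}\right)^n.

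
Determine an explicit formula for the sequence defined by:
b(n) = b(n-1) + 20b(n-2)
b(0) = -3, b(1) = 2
Characteristic equation: x² - x - 20 = 0, which factors as (x - (-4))(x - (5)) = 0.
Roots r₁ = -4, r₂ = 5 (distinct).
General solution: b(n) = A·(-4)^n + B·(5)^n.
From b(0) = -3: A + B = -3.
From b(1) = 2: -4A + 5B = 2.
Solving: A = - \frac{17}{9}, B = - \frac{10}{9}.
So b(n) = - \frac{17 \left(-4\right)^{n}}{9} - \frac{10 \cdot 5^{n}}{9}.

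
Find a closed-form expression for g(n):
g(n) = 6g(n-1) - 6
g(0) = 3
First-order linear non-homogeneous.
Homogeneous solution: g_h(n) = A·(6)^n.
Try constant particular solution g_p = K: K = 6K - 6 ⇒ K = \frac{6}{5}.
General: g(n) = A·(6)^n + \frac{6}{5}.
Apply g(0) = 3: A + \frac{6}{5} = 3 ⇒ A = \frac{9}{5}.
So g(n) = \frac{9 \cdot 6^{n}}{5} + \frac{6}{5}.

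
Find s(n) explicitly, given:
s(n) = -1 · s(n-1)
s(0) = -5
Pure geometric recurrence with ratio -1.
By induction s(n) = s(0) · (-1)^n = - 5 \left(-1\right)^{n}.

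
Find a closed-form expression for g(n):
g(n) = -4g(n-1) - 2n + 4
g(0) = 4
First-order linear with linear forcing.
Homogeneous solution: g_h(n) = A·(-4)^n.
Try particular g_p(n) = pn + q. Substituting:
  pn + q = -4(p(n-1) + q) - 2n + 4.
Matching the n-coefficient: p = -4p - 2 ⇒ p = - \frac{2}{5}.
Matching constants: q = 4p - 4q + 4 ⇒ q = \frac{12}{25}.
General: g(n) = A·(-4)^n - \frac{2 n}{5} + \frac{12}{25}.
Apply g(0) = 4: A + \frac{12}{25} = 4 ⇒ A = \frac{88}{25}.
So g(n) = \frac{88 \left(-4\right)^{n}}{25} - \frac{2 n}{5} + \frac{12}{25}.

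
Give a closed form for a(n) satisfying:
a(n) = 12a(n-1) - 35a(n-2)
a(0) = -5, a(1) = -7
Characteristic equation: x² - 12x + 35 = 0, which factors as (x - (7))(x - (5)) = 0.
Roots r₁ = 7, r₂ = 5 (distinct).
General solution: a(n) = A·(7)^n + B·(5)^n.
From a(0) = -5: A + B = -5.
From a(1) = -7: 7A + 5B = -7.
Solving: A = 9, B = -14.
So a(n) = - 14 \cdot 5^{n} + 9 \cdot 7^{n}.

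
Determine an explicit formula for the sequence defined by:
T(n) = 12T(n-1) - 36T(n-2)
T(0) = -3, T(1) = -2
Characteristic equation: x² - 12x + 36 = 0, which is (x - (6))².
Repeated root r = 6.
General solution: T(n) = (A + Bn)·(6)^n.
From T(0) = -3: A = -3.
From T(1) = -2: (A + B)·(6) = -2 ⇒ B = \frac{8}{3}.
So T(n) = \left(\frac{8 n}{3} - 3\right) \cdot (6)^n.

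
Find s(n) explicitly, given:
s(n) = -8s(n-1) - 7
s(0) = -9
First-order linear non-homogeneous.
Homogeneous solution: s_h(n) = A·(-8)^n.
Try constant particular solution s_p = K: K = -8K - 7 ⇒ K = - \frac{7}{9}.
General: s(n) = A·(-8)^n - \frac{7}{9}.
Apply s(0) = -9: A - \frac{7}{9} = -9 ⇒ A = - \frac{74}{9}.
So s(n) = - \frac{74 \left(-8\right)^{n}}{9} - \frac{7}{9}.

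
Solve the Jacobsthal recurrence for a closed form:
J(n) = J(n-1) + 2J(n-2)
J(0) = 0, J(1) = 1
This is the Jacobsthal sequence.
Characteristic equation: x² - x - 2 = 0; roots r₁ = 2, r₂ = -1.
General: J(n) = A·r₁^n + B·r₂^n. Solving with J(0)=0, J(1)=1 gives A = \frac{1}{3}, B = - \frac{1}{3}.
So J(n) = - \frac{\left(-1\right)^{n}}{3} + \frac{2^{n}}{3}.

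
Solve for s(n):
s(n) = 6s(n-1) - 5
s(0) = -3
First-order linear non-homogeneous.
Homogeneous solution: s_h(n) = A·(6)^n.
Try constant particular solution s_p = K: K = 6K - 5 ⇒ K = 1.
General: s(n) = A·(6)^n + 1.
Apply s(0) = -3: A + 1 = -3 ⇒ A = -4.
So s(n) = 1 - 4 \cdot 6^{n}.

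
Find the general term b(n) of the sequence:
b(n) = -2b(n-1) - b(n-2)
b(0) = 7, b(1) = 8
Characteristic equation: x² + 2x + 1 = 0, which is (x - (-1))².
Repeated root r = -1.
General solution: b(n) = (A + Bn)·(-1)^n.
From b(0) = 7: A = 7.
From b(1) = 8: (A + B)·(-1) = 8 ⇒ B = -15.
So b(n) = \left(7 - 15 n\right) \cdot (-1)^n.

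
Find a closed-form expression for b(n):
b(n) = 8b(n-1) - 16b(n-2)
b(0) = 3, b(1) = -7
Characteristic equation: x² - 8x + 16 = 0, which is (x - (4))².
Repeated root r = 4.
General solution: b(n) = (A + Bn)·(4)^n.
From b(0) = 3: A = 3.
From b(1) = -7: (A + B)·(4) = -7 ⇒ B = - \frac{19}{4}.
So b(n) = \left(3 - \frac{19 n}{4}\right) \cdot (4)^n.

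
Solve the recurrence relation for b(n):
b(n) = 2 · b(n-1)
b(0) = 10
Pure geometric recurrence with ratio 2.
By induction b(n) = b(0) · (2)^n = 10 \cdot 2^{n}.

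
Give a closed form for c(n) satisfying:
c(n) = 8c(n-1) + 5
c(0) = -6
First-order linear non-homogeneous.
Homogeneous solution: c_h(n) = A·(8)^n.
Try constant particular solution c_p = K: K = 8K + 5 ⇒ K = - \frac{5}{7}.
General: c(n) = A·(8)^n - \frac{5}{7}.
Apply c(0) = -6: A - \frac{5}{7} = -6 ⇒ A = - \frac{37}{7}.
So c(n) = - \frac{37 \cdot 8^{n}}{7} - \frac{5}{7}.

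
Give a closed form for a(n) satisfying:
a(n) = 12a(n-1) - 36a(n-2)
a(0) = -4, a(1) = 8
Characteristic equation: x² - 12x + 36 = 0, which is (x - (6))².
Repeated root r = 6.
General solution: a(n) = (A + Bn)·(6)^n.
From a(0) = -4: A = -4.
From a(1) = 8: (A + B)·(6) = 8 ⇒ B = \frac{16}{3}.
So a(n) = \left(\frac{16 n}{3} - 4\right) \cdot (6)^n.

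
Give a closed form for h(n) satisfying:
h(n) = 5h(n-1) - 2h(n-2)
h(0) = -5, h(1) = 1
Characteristic equation: x² - 5x + 2 = 0.
Discriminant Δ = (5)² + 4·(-2) = 17.
Roots r₁,₂ = (5 ± √17)/2, so r₁ = \frac{\sqrt{17}}{2} + \frac{5}{2}, r₂ = \frac{5}{2} - \frac{\sqrt{17}}{2}.
General solution: h(n) = A·r₁^n + B·r₂^n.
From the initial conditions, A + B = -5 and r₁A + r₂B = 1.
Since r₁ - r₂ = √17: A = (1 - (-5)r₂)/√17 = - \frac{5}{2} + \frac{27 \sqrt{17}}{34}, and B = -5 - A = - \frac{27 \sqrt{17}}{34} - \frac{5}{2}.
So h(n) = \left(- \frac{5}{2} + \frac{27 \sqrt{17}}{34}\right)\left(\frac{\sqrt{17}}{2} + \frac{5}{2}\right)^n + \left(- \frac{27 \sqrt{17}}{34} - \frac{5}{2}\right)\left(\frac{5}{2} - \frac{\sqrt{17}}{2}\right)^n.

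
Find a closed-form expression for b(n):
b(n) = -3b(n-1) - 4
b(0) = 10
First-order linear non-homogeneous.
Homogeneous solution: b_h(n) = A·(-3)^n.
Try constant particular solution b_p = K: K = -3K - 4 ⇒ K = -1.
General: b(n) = A·(-3)^n - 1.
Apply b(0) = 10: A - 1 = 10 ⇒ A = 11.
So b(n) = 11 \left(-3\right)^{n} - 1.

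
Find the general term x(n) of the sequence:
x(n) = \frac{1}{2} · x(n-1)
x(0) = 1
Pure geometric recurrence with ratio \frac{1}{2}.
By induction x(n) = x(0) · (\frac{1}{2})^n = \left(\frac{1}{2}\right)^{n}.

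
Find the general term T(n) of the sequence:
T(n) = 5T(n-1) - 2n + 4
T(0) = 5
First-order linear with linear forcing.
Homogeneous solution: T_h(n) = A·(5)^n.
Try particular T_p(n) = pn + q. Substituting:
  pn + q = 5(p(n-1) + q) - 2n + 4.
Matching the n-coefficient: p = 5p - 2 ⇒ p = \frac{1}{2}.
Matching constants: q = -5p + 5q + 4 ⇒ q = - \frac{3}{8}.
General: T(n) = A·(5)^n + \frac{n}{2} - \frac{3}{8}.
Apply T(0) = 5: A - \frac{3}{8} = 5 ⇒ A = \frac{43}{8}.
So T(n) = \frac{43 \cdot 5^{n}}{8} + \frac{n}{2} - \frac{3}{8}.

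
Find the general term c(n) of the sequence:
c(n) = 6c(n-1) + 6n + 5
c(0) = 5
First-order linear with linear forcing.
Homogeneous solution: c_h(n) = A·(6)^n.
Try particular c_p(n) = pn + q. Substituting:
  pn + q = 6(p(n-1) + q) + 6n + 5.
Matching the n-coefficient: p = 6p + 6 ⇒ p = - \frac{6}{5}.
Matching constants: q = -6p + 6q + 5 ⇒ q = - \frac{61}{25}.
General: c(n) = A·(6)^n - \frac{6 n}{5} - \frac{61}{25}.
Apply c(0) = 5: A - \frac{61}{25} = 5 ⇒ A = \frac{186}{25}.
So c(n) = \frac{186 \cdot 6^{n}}{25} - \frac{6 n}{5} - \frac{61}{25}.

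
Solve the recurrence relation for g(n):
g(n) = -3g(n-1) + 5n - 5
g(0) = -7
First-order linear with linear forcing.
Homogeneous solution: g_h(n) = A·(-3)^n.
Try particular g_p(n) = pn + q. Substituting:
  pn + q = -3(p(n-1) + q) + 5n - 5.
Matching the n-coefficient: p = -3p + 5 ⇒ p = \frac{5}{4}.
Matching constants: q = 3p - 3q - 5 ⇒ q = - \frac{5}{16}.
General: g(n) = A·(-3)^n + \frac{5 n}{4} - \frac{5}{16}.
Apply g(0) = -7: A - \frac{5}{16} = -7 ⇒ A = - \frac{107}{16}.
So g(n) = - \frac{107 \left(-3\right)^{n}}{16} + \frac{5 n}{4} - \frac{5}{16}.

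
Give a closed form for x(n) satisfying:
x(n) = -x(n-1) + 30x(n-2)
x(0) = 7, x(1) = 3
Characteristic equation: x² + x - 30 = 0, which factors as (x - (-6))(x - (5)) = 0.
Roots r₁ = -6, r₂ = 5 (distinct).
General solution: x(n) = A·(-6)^n + B·(5)^n.
From x(0) = 7: A + B = 7.
From x(1) = 3: -6A + 5B = 3.
Solving: A = \frac{32}{11}, B = \frac{45}{11}.
So x(n) = \frac{32 \left(-6\right)^{n}}{11} + \frac{45 \cdot 5^{n}}{11}.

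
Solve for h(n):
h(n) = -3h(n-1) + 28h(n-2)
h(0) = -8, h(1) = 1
Characteristic equation: x² + 3x - 28 = 0, which factors as (x - (-7))(x - (4)) = 0.
Roots r₁ = -7, r₂ = 4 (distinct).
General solution: h(n) = A·(-7)^n + B·(4)^n.
From h(0) = -8: A + B = -8.
From h(1) = 1: -7A + 4B = 1.
Solving: A = -3, B = -5.
So h(n) = - 3 \left(-7\right)^{n} - 5 \cdot 4^{n}.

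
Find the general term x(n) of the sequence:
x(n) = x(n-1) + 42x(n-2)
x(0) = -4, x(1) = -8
Characteristic equation: x² - x - 42 = 0, which factors as (x - (-6))(x - (7)) = 0.
Roots r₁ = -6, r₂ = 7 (distinct).
General solution: x(n) = A·(-6)^n + B·(7)^n.
From x(0) = -4: A + B = -4.
From x(1) = -8: -6A + 7B = -8.
Solving: A = - \frac{20}{13}, B = - \frac{32}{13}.
So x(n) = - \frac{20 \left(-6\right)^{n}}{13} - \frac{32 \cdot 7^{n}}{13}.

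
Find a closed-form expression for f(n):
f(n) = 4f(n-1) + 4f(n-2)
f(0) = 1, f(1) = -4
Characteristic equation: x² - 4x - 4 = 0.
Discriminant Δ = (4)² + 4·(4) = 32.
Roots r₁,₂ = (4 ± √32)/2, so r₁ = 2 + 2 \sqrt{2}, r₂ = 2 - 2 \sqrt{2}.
General solution: f(n) = A·r₁^n + B·r₂^n.
From the initial conditions, A + B = 1 and r₁A + r₂B = -4.
Since r₁ - r₂ = √32: A = (-4 - (1)r₂)/√32 = \frac{1}{2} - \frac{3 \sqrt{2}}{4}, and B = 1 - A = \frac{1}{2} + \frac{3 \sqrt{2}}{4}.
So f(n) = \left(\frac{1}{2} - \frac{3 \sqrt{2}}{4}\right)\left(2 + 2 \sqrt{2}\right)^n + \left(\frac{1}{2} + \frac{3 \sqrt{2}}{4}\right)\left(2 - 2 \sqrt{2}\right)^n.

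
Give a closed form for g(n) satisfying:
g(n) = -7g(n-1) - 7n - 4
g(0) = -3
First-order linear with linear forcing.
Homogeneous solution: g_h(n) = A·(-7)^n.
Try particular g_p(n) = pn + q. Substituting:
  pn + q = -7(p(n-1) + q) - 7n - 4.
Matching the n-coefficient: p = -7p - 7 ⇒ p = - \frac{7}{8}.
Matching constants: q = 7p - 7q - 4 ⇒ q = - \frac{81}{64}.
General: g(n) = A·(-7)^n - \frac{7 n}{8} - \frac{81}{64}.
Apply g(0) = -3: A - \frac{81}{64} = -3 ⇒ A = - \frac{111}{64}.
So g(n) = - \frac{111 \left(-7\right)^{n}}{64} - \frac{7 n}{8} - \frac{81}{64}.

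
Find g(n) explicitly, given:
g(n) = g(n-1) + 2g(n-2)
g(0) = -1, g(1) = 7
Characteristic equation: x² - x - 2 = 0, which factors as (x - (-1))(x - (2)) = 0.
Roots r₁ = -1, r₂ = 2 (distinct).
General solution: g(n) = A·(-1)^n + B·(2)^n.
From g(0) = -1: A + B = -1.
From g(1) = 7: -A + 2B = 7.
Solving: A = -3, B = 2.
So g(n) = - 3 \left(-1\right)^{n} + 2 \cdot 2^{n}.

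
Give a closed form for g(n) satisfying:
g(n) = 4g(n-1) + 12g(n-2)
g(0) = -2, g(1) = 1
Characteristic equation: x² - 4x - 12 = 0, which factors as (x - (-2))(x - (6)) = 0.
Roots r₁ = -2, r₂ = 6 (distinct).
General solution: g(n) = A·(-2)^n + B·(6)^n.
From g(0) = -2: A + B = -2.
From g(1) = 1: -2A + 6B = 1.
Solving: A = - \frac{13}{8}, B = - \frac{3}{8}.
So g(n) = - \frac{13 \left(-2\right)^{n}}{8} - \frac{3 \cdot 6^{n}}{8}.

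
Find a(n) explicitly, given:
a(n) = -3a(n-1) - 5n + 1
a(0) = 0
First-order linear with linear forcing.
Homogeneous solution: a_h(n) = A·(-3)^n.
Try particular a_p(n) = pn + q. Substituting:
  pn + q = -3(p(n-1) + q) - 5n + 1.
Matching the n-coefficient: p = -3p - 5 ⇒ p = - \frac{5}{4}.
Matching constants: q = 3p - 3q + 1 ⇒ q = - \frac{11}{16}.
General: a(n) = A·(-3)^n - \frac{5 n}{4} - \frac{11}{16}.
Apply a(0) = 0: A - \frac{11}{16} = 0 ⇒ A = \frac{11}{16}.
So a(n) = \frac{11 \left(-3\right)^{n}}{16} - \frac{5 n}{4} - \frac{11}{16}.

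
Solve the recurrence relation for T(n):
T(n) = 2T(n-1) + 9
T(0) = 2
First-order linear non-homogeneous.
Homogeneous solution: T_h(n) = A·(2)^n.
Try constant particular solution T_p = K: K = 2K + 9 ⇒ K = -9.
General: T(n) = A·(2)^n - 9.
Apply T(0) = 2: A - 9 = 2 ⇒ A = 11.
So T(n) = 11 \cdot 2^{n} - 9.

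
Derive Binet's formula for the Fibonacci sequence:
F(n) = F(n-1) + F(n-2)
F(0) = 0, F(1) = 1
This is the Fibonacci sequence.
Characteristic equation: x² - x - 1 = 0; roots r₁ = \frac{1}{2} + \frac{\sqrt{5}}{2}, r₂ = \frac{1}{2} - \frac{\sqrt{5}}{2}.
General: F(n) = A·r₁^n + B·r₂^n. Solving with F(0)=0, F(1)=1 gives A = \frac{\sqrt{5}}{5}, B = - \frac{\sqrt{5}}{5}.
So F(n) = \frac{2^{- n} \sqrt{5} \left(- \left(1 - \sqrt{5}\right)^{n} + \left(1 + \sqrt{5}\right)^{n}\right)}{5}.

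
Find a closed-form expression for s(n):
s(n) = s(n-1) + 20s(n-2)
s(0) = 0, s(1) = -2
Characteristic equation: x² - x - 20 = 0, which factors as (x - (-4))(x - (5)) = 0.
Roots r₁ = -4, r₂ = 5 (distinct).
General solution: s(n) = A·(-4)^n + B·(5)^n.
From s(0) = 0: A + B = 0.
From s(1) = -2: -4A + 5B = -2.
Solving: A = \frac{2}{9}, B = - \frac{2}{9}.
So s(n) = \frac{2 \left(-4\right)^{n}}{9} - \frac{2 \cdot 5^{n}}{9}.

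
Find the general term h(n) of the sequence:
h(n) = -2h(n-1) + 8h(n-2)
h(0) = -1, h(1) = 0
Characteristic equation: x² + 2x - 8 = 0, which factors as (x - (-4))(x - (2)) = 0.
Roots r₁ = -4, r₂ = 2 (distinct).
General solution: h(n) = A·(-4)^n + B·(2)^n.
From h(0) = -1: A + B = -1.
From h(1) = 0: -4A + 2B = 0.
Solving: A = - \frac{1}{3}, B = - \frac{2}{3}.
So h(n) = - \frac{\left(-4\right)^{n}}{3} - \frac{2 \cdot 2^{n}}{3}.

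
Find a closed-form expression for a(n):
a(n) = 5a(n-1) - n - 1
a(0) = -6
First-order linear with linear forcing.
Homogeneous solution: a_h(n) = A·(5)^n.
Try particular a_p(n) = pn + q. Substituting:
  pn + q = 5(p(n-1) + q) - n - 1.
Matching the n-coefficient: p = 5p - 1 ⇒ p = \frac{1}{4}.
Matching constants: q = -5p + 5q - 1 ⇒ q = \frac{9}{16}.
General: a(n) = A·(5)^n + \frac{n}{4} + \frac{9}{16}.
Apply a(0) = -6: A + \frac{9}{16} = -6 ⇒ A = - \frac{105}{16}.
So a(n) = - \frac{105 \cdot 5^{n}}{16} + \frac{n}{4} + \frac{9}{16}.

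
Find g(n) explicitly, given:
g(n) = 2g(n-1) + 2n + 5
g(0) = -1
First-order linear with linear forcing.
Homogeneous solution: g_h(n) = A·(2)^n.
Try particular g_p(n) = pn + q. Substituting:
  pn + q = 2(p(n-1) + q) + 2n + 5.
Matching the n-coefficient: p = 2p + 2 ⇒ p = -2.
Matching constants: q = -2p + 2q + 5 ⇒ q = -9.
General: g(n) = A·(2)^n - 2 n - 9.
Apply g(0) = -1: A - 9 = -1 ⇒ A = 8.
So g(n) = 8 \cdot 2^{n} - 2 n - 9.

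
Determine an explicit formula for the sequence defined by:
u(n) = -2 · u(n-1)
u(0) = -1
Pure geometric recurrence with ratio -2.
By induction u(n) = u(0) · (-2)^n = - \left(-2\right)^{n}.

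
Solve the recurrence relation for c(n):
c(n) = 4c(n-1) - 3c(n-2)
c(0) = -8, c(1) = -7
Characteristic equation: x² - 4x + 3 = 0, which factors as (x - (1))(x - (3)) = 0.
Roots r₁ = 1, r₂ = 3 (distinct).
General solution: c(n) = A·(1)^n + B·(3)^n.
From c(0) = -8: A + B = -8.
From c(1) = -7: A + 3B = -7.
Solving: A = - \frac{17}{2}, B = \frac{1}{2}.
So c(n) = \frac{3^{n}}{2} - \frac{17}{2}.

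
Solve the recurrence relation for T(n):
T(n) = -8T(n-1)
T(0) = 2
This is a homogeneous first-order recurrence with ratio -8.
By induction T(n) = T(0) · (-8)^n = 2 \left(-8\right)^{n}.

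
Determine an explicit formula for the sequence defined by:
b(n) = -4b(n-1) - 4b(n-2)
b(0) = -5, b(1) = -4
Characteristic equation: x² + 4x + 4 = 0, which is (x - (-2))².
Repeated root r = -2.
General solution: b(n) = (A + Bn)·(-2)^n.
From b(0) = -5: A = -5.
From b(1) = -4: (A + B)·(-2) = -4 ⇒ B = 7.
So b(n) = \left(7 n - 5\right) \cdot (-2)^n.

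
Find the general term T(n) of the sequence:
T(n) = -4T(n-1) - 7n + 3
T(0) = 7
First-order linear with linear forcing.
Homogeneous solution: T_h(n) = A·(-4)^n.
Try particular T_p(n) = pn + q. Substituting:
  pn + q = -4(p(n-1) + q) - 7n + 3.
Matching the n-coefficient: p = -4p - 7 ⇒ p = - \frac{7}{5}.
Matching constants: q = 4p - 4q + 3 ⇒ q = - \frac{13}{25}.
General: T(n) = A·(-4)^n - \frac{7 n}{5} - \frac{13}{25}.
Apply T(0) = 7: A - \frac{13}{25} = 7 ⇒ A = \frac{188}{25}.
So T(n) = \frac{188 \left(-4\right)^{n}}{25} - \frac{7 n}{5} - \frac{13}{25}.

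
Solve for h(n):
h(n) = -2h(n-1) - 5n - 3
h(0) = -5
First-order linear with linear forcing.
Homogeneous solution: h_h(n) = A·(-2)^n.
Try particular h_p(n) = pn + q. Substituting:
  pn + q = -2(p(n-1) + q) - 5n - 3.
Matching the n-coefficient: p = -2p - 5 ⇒ p = - \frac{5}{3}.
Matching constants: q = 2p - 2q - 3 ⇒ q = - \frac{19}{9}.
General: h(n) = A·(-2)^n - \frac{5 n}{3} - \frac{19}{9}.
Apply h(0) = -5: A - \frac{19}{9} = -5 ⇒ A = - \frac{26}{9}.
So h(n) = - \frac{26 \left(-2\right)^{n}}{9} - \frac{5 n}{3} - \frac{19}{9}.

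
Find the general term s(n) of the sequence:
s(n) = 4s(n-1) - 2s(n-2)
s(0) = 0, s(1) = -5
Characteristic equation: x² - 4x + 2 = 0.
Discriminant Δ = (4)² + 4·(-2) = 8.
Roots r₁,₂ = (4 ± √8)/2, so r₁ = \sqrt{2} + 2, r₂ = 2 - \sqrt{2}.
General solution: s(n) = A·r₁^n + B·r₂^n.
From the initial conditions, A + B = 0 and r₁A + r₂B = -5.
Since r₁ - r₂ = √8: A = (-5 - (0)r₂)/√8 = - \frac{5 \sqrt{2}}{4}, and B = 0 - A = \frac{5 \sqrt{2}}{4}.
So s(n) = \left(- \frac{5 \sqrt{2}}{4}\right)\left(\sqrt{2} + 2\right)^n + \left(\frac{5 \sqrt{2}}{4}\right)\left(2 - \sqrt{2}\right)^n.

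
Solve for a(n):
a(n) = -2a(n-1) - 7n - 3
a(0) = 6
First-order linear with linear forcing.
Homogeneous solution: a_h(n) = A·(-2)^n.
Try particular a_p(n) = pn + q. Substituting:
  pn + q = -2(p(n-1) + q) - 7n - 3.
Matching the n-coefficient: p = -2p - 7 ⇒ p = - \frac{7}{3}.
Matching constants: q = 2p - 2q - 3 ⇒ q = - \frac{23}{9}.
General: a(n) = A·(-2)^n - \frac{7 n}{3} - \frac{23}{9}.
Apply a(0) = 6: A - \frac{23}{9} = 6 ⇒ A = \frac{77}{9}.
So a(n) = \frac{77 \left(-2\right)^{n}}{9} - \frac{7 n}{3} - \frac{23}{9}.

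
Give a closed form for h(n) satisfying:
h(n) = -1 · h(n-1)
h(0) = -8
Pure geometric recurrence with ratio -1.
By induction h(n) = h(0) · (-1)^n = - 8 \left(-1\right)^{n}.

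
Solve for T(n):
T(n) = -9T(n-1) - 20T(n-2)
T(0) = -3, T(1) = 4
Characteristic equation: x² + 9x + 20 = 0, which factors as (x - (-5))(x - (-4)) = 0.
Roots r₁ = -5, r₂ = -4 (distinct).
General solution: T(n) = A·(-5)^n + B·(-4)^n.
From T(0) = -3: A + B = -3.
From T(1) = 4: -5A - 4B = 4.
Solving: A = 8, B = -11.
So T(n) = - 11 \left(-4\right)^{n} + 8 \left(-5\right)^{n}.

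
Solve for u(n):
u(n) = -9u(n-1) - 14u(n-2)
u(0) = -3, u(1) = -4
Characteristic equation: x² + 9x + 14 = 0, which factors as (x - (-2))(x - (-7)) = 0.
Roots r₁ = -2, r₂ = -7 (distinct).
General solution: u(n) = A·(-2)^n + B·(-7)^n.
From u(0) = -3: A + B = -3.
From u(1) = -4: -2A - 7B = -4.
Solving: A = -5, B = 2.
So u(n) = - 5 \left(-2\right)^{n} + 2 \left(-7\right)^{n}.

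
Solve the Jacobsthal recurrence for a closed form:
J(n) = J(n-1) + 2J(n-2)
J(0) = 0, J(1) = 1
This is the Jacobsthal sequence.
Characteristic equation: x² - x - 2 = 0; roots r₁ = 2, r₂ = -1.
General: J(n) = A·r₁^n + B·r₂^n. Solving with J(0)=0, J(1)=1 gives A = \frac{1}{3}, B = - \frac{1}{3}.
So J(n) = - \frac{\left(-1\right)^{n}}{3} + \frac{2^{n}}{3}.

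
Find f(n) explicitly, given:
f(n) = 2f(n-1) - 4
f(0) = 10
First-order linear non-homogeneous.
Homogeneous solution: f_h(n) = A·(2)^n.
Try constant particular solution f_p = K: K = 2K - 4 ⇒ K = 4.
General: f(n) = A·(2)^n + 4.
Apply f(0) = 10: A + 4 = 10 ⇒ A = 6.
So f(n) = 6 \cdot 2^{n} + 4.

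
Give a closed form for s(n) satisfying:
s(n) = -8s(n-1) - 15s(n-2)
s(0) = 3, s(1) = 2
Characteristic equation: x² + 8x + 15 = 0, which factors as (x - (-5))(x - (-3)) = 0.
Roots r₁ = -5, r₂ = -3 (distinct).
General solution: s(n) = A·(-5)^n + B·(-3)^n.
From s(0) = 3: A + B = 3.
From s(1) = 2: -5A - 3B = 2.
Solving: A = - \frac{11}{2}, B = \frac{17}{2}.
So s(n) = \frac{17 \left(-3\right)^{n}}{2} - \frac{11 \left(-5\right)^{n}}{2}.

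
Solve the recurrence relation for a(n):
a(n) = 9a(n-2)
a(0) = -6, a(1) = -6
Characteristic equation: x² - 9 = 0, which factors as (x - (3))(x - (-3)) = 0.
Roots r₁ = 3, r₂ = -3 (distinct).
General solution: a(n) = A·(3)^n + B·(-3)^n.
From a(0) = -6: A + B = -6.
From a(1) = -6: 3A - 3B = -6.
Solving: A = -4, B = -2.
So a(n) = - 2 \left(-3\right)^{n} - 4 \cdot 3^{n}.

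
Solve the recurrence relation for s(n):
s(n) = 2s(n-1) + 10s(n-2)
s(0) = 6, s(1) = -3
Characteristic equation: x² - 2x - 10 = 0.
Discriminant Δ = (2)² + 4·(10) = 44.
Roots r₁,₂ = (2 ± √44)/2, so r₁ = 1 + \sqrt{11}, r₂ = 1 - \sqrt{11}.
General solution: s(n) = A·r₁^n + B·r₂^n.
From the initial conditions, A + B = 6 and r₁A + r₂B = -3.
Since r₁ - r₂ = √44: A = (-3 - (6)r₂)/√44 = 3 - \frac{9 \sqrt{11}}{22}, and B = 6 - A = \frac{9 \sqrt{11}}{22} + 3.
So s(n) = \left(3 - \frac{9 \sqrt{11}}{22}\right)\left(1 + \sqrt{11}\right)^n + \left(\frac{9 \sqrt{11}}{22} + 3\right)\left(1 - \sqrt{11}\right)^n.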